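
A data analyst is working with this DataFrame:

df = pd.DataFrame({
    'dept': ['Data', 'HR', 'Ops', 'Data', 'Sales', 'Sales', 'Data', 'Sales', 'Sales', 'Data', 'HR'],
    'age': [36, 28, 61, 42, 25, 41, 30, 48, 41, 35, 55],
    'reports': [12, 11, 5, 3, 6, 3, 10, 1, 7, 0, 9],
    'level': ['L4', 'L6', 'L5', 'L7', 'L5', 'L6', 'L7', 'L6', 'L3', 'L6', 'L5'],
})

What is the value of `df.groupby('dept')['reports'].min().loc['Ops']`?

group by dept, min of reports:
dept
Data     0
HR       9
Ops      5
Sales    1
Name: reports, dtype: int64
value at index 'Ops' → 5

5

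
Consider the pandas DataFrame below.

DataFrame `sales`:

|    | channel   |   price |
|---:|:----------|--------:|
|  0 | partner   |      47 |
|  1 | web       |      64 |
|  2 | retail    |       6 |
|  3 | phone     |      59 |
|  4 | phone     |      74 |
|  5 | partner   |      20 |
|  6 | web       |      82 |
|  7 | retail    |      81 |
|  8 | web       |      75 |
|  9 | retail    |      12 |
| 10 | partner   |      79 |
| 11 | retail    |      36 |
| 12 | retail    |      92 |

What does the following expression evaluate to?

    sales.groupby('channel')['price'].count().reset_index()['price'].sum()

group by channel, count of price:
channel
partner    3
phone      2
retail     5
web        3
Name: price, dtype: int64
reset_index():
   channel  price
0  partner      3
1    phone      2
2   retail      5
3      web      3
The sum of column 'price' is 13.

13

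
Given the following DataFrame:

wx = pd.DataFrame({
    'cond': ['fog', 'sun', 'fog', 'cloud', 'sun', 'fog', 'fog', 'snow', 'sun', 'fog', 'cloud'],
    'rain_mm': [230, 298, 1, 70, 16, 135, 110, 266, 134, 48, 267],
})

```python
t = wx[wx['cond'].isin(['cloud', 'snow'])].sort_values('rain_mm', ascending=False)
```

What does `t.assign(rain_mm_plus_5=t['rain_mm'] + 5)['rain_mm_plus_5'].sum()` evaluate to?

filter rows where cond in ['cloud', 'snow']:
     cond  rain_mm
3   cloud       70
7    snow      266
10  cloud      267
sort by rain_mm descending:
     cond  rain_mm
10  cloud      267
7    snow      266
3   cloud       70
add column rain_mm_plus_5 = t['rain_mm'] + 5:
     cond  rain_mm  rain_mm_plus_5
10  cloud      267             272
7    snow      266             271
3   cloud       70              75
So sum() = 618.

618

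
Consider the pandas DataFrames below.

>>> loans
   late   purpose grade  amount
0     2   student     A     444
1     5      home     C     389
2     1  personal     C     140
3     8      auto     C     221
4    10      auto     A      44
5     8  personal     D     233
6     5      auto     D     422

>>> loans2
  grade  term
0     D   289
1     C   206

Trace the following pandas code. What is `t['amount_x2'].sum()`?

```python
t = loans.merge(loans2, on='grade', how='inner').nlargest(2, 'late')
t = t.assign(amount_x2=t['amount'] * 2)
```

merge on 'grade' (how='inner') → 5 rows:
   late   purpose grade  amount  term
0     5      home     C     389   206
1     1  personal     C     140   206
2     8      auto     C     221   206
3     8  personal     D     233   289
4     5      auto     D     422   289
take 2 rows with largest late:
   late   purpose grade  amount  term
2     8      auto     C     221   206
3     8  personal     D     233   289
add column amount_x2 = t['amount'] * 2:
   late   purpose grade  amount  term  amount_x2
2     8      auto     C     221   206        442
3     8  personal     D     233   289        466
Then the sum of column 'amount_x2': 908

908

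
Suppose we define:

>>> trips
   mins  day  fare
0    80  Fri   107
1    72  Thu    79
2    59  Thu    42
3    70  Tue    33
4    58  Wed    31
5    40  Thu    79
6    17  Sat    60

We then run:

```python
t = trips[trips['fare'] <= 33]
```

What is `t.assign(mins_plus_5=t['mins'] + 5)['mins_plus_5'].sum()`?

138

filter rows where fare <= 33:
   mins  day  fare
3    70  Tue    33
4    58  Wed    31
add column mins_plus_5 = t['mins'] + 5:
   mins  day  fare  mins_plus_5
3    70  Tue    33           75
4    58  Wed    31           63
Reading off the sum of column 'mins_plus_5', we get 138.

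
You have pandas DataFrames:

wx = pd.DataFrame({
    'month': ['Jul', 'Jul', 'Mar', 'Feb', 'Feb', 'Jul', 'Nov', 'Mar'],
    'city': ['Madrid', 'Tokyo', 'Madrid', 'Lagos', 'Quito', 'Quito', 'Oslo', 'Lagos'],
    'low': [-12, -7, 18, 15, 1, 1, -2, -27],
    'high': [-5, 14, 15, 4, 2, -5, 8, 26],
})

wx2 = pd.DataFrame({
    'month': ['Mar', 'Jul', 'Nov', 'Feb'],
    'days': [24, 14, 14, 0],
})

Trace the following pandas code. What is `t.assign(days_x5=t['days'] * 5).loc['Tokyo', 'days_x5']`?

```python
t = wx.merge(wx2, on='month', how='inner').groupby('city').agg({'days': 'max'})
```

merge on 'month' (how='inner') → 8 rows:
  month    city  low  high  days
0   Jul  Madrid  -12    -5    14
1   Jul   Tokyo   -7    14    14
2   Mar  Madrid   18    15    24
3   Feb   Lagos   15     4     0
4   Feb   Quito    1     2     0
5   Jul   Quito    1    -5    14
6   Nov    Oslo   -2     8    14
7   Mar   Lagos  -27    26    24
group by city, max of days:
        days
city        
Lagos     24
Madrid    24
Oslo      14
Quito     14
Tokyo     14
add column days_x5 = t['days'] * 5:
        days  days_x5
city                 
Lagos     24      120
Madrid    24      120
Oslo      14       70
Quito     14       70
Tokyo     14       70
The value at row 'Tokyo', column 'days_x5' is 70.

70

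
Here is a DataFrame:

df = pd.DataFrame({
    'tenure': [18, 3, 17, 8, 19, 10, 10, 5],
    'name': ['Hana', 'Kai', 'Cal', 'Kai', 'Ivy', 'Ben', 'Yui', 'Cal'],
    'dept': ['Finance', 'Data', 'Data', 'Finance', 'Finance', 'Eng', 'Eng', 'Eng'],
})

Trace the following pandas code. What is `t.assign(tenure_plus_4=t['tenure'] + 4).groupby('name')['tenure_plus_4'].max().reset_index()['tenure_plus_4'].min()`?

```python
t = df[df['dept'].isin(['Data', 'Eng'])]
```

filter rows where dept in ['Data', 'Eng']:
   tenure name  dept
1       3  Kai  Data
2      17  Cal  Data
5      10  Ben   Eng
6      10  Yui   Eng
7       5  Cal   Eng
add column tenure_plus_4 = t['tenure'] + 4:
   tenure name  dept  tenure_plus_4
1       3  Kai  Data              7
2      17  Cal  Data             21
5      10  Ben   Eng             14
6      10  Yui   Eng             14
7       5  Cal   Eng              9
group by name, max of tenure_plus_4:
name
Ben    14
Cal    21
Kai     7
Yui    14
Name: tenure_plus_4, dtype: int64
reset_index():
  name  tenure_plus_4
0  Ben             14
1  Cal             21
2  Kai              7
3  Yui             14
The min of column 'tenure_plus_4' is 7.

7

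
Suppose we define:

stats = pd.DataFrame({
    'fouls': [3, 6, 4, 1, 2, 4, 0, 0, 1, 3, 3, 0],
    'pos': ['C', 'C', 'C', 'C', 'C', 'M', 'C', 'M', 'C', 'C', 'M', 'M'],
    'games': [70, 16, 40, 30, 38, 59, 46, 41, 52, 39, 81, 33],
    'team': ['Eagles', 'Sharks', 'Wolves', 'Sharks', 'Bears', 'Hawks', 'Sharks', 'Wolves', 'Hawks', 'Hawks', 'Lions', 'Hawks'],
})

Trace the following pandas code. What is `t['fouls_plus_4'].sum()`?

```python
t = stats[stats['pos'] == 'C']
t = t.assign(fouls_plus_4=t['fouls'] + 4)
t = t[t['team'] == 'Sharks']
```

filter rows where pos == 'C':
   fouls pos  games    team
0      3   C     70  Eagles
1      6   C     16  Sharks
2      4   C     40  Wolves
3      1   C     30  Sharks
4      2   C     38   Bears
6      0   C     46  Sharks
8      1   C     52   Hawks
9      3   C     39   Hawks
add column fouls_plus_4 = t['fouls'] + 4:
   fouls pos  games    team  fouls_plus_4
0      3   C     70  Eagles             7
1      6   C     16  Sharks            10
2      4   C     40  Wolves             8
3      1   C     30  Sharks             5
4      2   C     38   Bears             6
6      0   C     46  Sharks             4
8      1   C     52   Hawks             5
9      3   C     39   Hawks             7
filter rows where team == 'Sharks':
   fouls pos  games    team  fouls_plus_4
1      6   C     16  Sharks            10
3      1   C     30  Sharks             5
6      0   C     46  Sharks             4
Taking the sum of column 'fouls_plus_4' gives 19.

19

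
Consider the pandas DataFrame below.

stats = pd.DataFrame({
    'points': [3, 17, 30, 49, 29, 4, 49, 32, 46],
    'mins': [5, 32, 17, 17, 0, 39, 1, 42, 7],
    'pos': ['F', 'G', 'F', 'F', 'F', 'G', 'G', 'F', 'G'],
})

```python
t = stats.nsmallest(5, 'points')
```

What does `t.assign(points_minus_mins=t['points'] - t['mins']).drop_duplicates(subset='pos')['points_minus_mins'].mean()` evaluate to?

-18.5

take 5 rows with smallest points:
   points  mins pos
0       3     5   F
5       4    39   G
1      17    32   G
4      29     0   F
2      30    17   F
add column points_minus_mins = t['points'] - t['mins']:
   points  mins pos  points_minus_mins
0       3     5   F                 -2
5       4    39   G                -35
1      17    32   G                -15
4      29     0   F                 29
2      30    17   F                 13
drop duplicate pos (keep=first):
   points  mins pos  points_minus_mins
0       3     5   F                 -2
5       4    39   G                -35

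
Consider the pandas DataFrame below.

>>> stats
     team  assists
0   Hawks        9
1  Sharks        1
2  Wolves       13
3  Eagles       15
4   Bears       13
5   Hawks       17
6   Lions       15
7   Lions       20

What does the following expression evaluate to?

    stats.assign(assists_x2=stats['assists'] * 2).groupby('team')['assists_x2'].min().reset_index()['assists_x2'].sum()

132

add column assists_x2 = stats['assists'] * 2:
     team  assists  assists_x2
0   Hawks        9          18
1  Sharks        1           2
2  Wolves       13          26
3  Eagles       15          30
4   Bears       13          26
5   Hawks       17          34
6   Lions       15          30
7   Lions       20          40
group by team, min of assists_x2:
team
Bears     26
Eagles    30
Hawks     18
Lions     30
Sharks     2
Wolves    26
Name: assists_x2, dtype: int64
reset_index():
     team  assists_x2
0   Bears          26
1  Eagles          30
2   Hawks          18
3   Lions          30
4  Sharks           2
5  Wolves          26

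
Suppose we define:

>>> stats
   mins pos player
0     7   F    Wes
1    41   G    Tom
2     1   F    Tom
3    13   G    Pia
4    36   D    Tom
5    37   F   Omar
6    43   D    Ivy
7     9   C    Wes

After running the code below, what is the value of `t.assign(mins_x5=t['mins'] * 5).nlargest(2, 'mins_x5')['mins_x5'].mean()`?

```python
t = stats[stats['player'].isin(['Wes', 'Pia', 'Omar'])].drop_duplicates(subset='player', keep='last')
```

125.0

filter rows where player in ['Wes', 'Pia', 'Omar']:
   mins pos player
0     7   F    Wes
3    13   G    Pia
5    37   F   Omar
7     9   C    Wes
drop duplicate player (keep=last):
   mins pos player
3    13   G    Pia
5    37   F   Omar
7     9   C    Wes
add column mins_x5 = t['mins'] * 5:
   mins pos player  mins_x5
3    13   G    Pia       65
5    37   F   Omar      185
7     9   C    Wes       45
take 2 rows with largest mins_x5:
   mins pos player  mins_x5
5    37   F   Omar      185
3    13   G    Pia       65
The mean of column 'mins_x5' is 125.0.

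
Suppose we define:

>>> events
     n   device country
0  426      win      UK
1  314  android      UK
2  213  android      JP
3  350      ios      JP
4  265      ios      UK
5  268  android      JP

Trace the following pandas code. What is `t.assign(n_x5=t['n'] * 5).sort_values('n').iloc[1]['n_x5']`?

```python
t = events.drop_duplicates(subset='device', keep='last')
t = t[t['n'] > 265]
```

drop duplicate device (keep=last):
     n   device country
0  426      win      UK
4  265      ios      UK
5  268  android      JP
filter rows where n > 265:
     n   device country
0  426      win      UK
5  268  android      JP
add column n_x5 = t['n'] * 5:
     n   device country  n_x5
0  426      win      UK  2130
5  268  android      JP  1340
sort by n:
     n   device country  n_x5
5  268  android      JP  1340
0  426      win      UK  2130
value at position 1, column 'n_x5' → 2130

2130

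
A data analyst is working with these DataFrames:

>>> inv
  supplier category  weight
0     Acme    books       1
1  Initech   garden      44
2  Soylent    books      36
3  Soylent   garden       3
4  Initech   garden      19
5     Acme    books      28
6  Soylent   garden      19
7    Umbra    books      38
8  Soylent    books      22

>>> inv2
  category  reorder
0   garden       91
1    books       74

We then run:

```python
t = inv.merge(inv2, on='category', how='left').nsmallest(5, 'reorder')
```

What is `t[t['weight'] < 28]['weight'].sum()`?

23

merge on 'category' (how='left') → 9 rows:
  supplier category  weight  reorder
0     Acme    books       1       74
1  Initech   garden      44       91
2  Soylent    books      36       74
3  Soylent   garden       3       91
4  Initech   garden      19       91
5     Acme    books      28       74
6  Soylent   garden      19       91
7    Umbra    books      38       74
8  Soylent    books      22       74
take 5 rows with smallest reorder:
  supplier category  weight  reorder
0     Acme    books       1       74
2  Soylent    books      36       74
5     Acme    books      28       74
7    Umbra    books      38       74
8  Soylent    books      22       74
filter rows where weight < 28:
  supplier category  weight  reorder
0     Acme    books       1       74
8  Soylent    books      22       74
So sum() = 23.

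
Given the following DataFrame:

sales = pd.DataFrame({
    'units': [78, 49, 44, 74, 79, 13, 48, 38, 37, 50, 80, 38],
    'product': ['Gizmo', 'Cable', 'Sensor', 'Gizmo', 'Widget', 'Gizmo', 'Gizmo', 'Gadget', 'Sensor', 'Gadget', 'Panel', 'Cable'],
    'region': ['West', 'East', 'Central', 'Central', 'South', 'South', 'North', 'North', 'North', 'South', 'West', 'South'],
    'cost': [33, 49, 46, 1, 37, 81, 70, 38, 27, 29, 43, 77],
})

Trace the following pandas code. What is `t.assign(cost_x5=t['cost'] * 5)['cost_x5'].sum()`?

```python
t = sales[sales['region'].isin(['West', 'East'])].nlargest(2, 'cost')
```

460

filter rows where region in ['West', 'East']:
    units product region  cost
0      78   Gizmo   West    33
1      49   Cable   East    49
10     80   Panel   West    43
take 2 rows with largest cost:
    units product region  cost
1      49   Cable   East    49
10     80   Panel   West    43
add column cost_x5 = t['cost'] * 5:
    units product region  cost  cost_x5
1      49   Cable   East    49      245
10     80   Panel   West    43      215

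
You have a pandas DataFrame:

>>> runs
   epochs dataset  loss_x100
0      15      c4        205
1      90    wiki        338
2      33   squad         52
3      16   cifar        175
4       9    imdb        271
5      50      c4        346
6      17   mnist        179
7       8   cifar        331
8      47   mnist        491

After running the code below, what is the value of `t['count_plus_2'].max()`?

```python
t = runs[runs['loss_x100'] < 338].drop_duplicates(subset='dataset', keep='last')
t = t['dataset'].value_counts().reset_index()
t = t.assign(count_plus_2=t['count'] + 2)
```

3

filter rows where loss_x100 < 338:
   epochs dataset  loss_x100
0      15      c4        205
2      33   squad         52
3      16   cifar        175
4       9    imdb        271
6      17   mnist        179
7       8   cifar        331
drop duplicate dataset (keep=last):
   epochs dataset  loss_x100
0      15      c4        205
2      33   squad         52
4       9    imdb        271
6      17   mnist        179
7       8   cifar        331
value_counts of dataset:
dataset
c4       1
squad    1
imdb     1
mnist    1
cifar    1
Name: count, dtype: int64
reset_index():
  dataset  count
0      c4      1
1   squad      1
2    imdb      1
3   mnist      1
4   cifar      1
add column count_plus_2 = t['count'] + 2:
  dataset  count  count_plus_2
0      c4      1             3
1   squad      1             3
2    imdb      1             3
3   mnist      1             3
4   cifar      1             3
Taking the max of column 'count_plus_2' gives 3.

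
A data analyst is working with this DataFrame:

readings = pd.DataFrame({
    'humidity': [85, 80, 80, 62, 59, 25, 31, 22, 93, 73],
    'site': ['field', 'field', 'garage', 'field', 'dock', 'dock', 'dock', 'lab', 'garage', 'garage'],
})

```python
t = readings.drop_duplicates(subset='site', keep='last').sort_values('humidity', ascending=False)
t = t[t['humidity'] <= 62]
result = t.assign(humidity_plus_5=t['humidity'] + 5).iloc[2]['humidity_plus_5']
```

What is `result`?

drop duplicate site (keep=last):
   humidity    site
3        62   field
6        31    dock
7        22     lab
9        73  garage
sort by humidity descending:
   humidity    site
9        73  garage
3        62   field
6        31    dock
7        22     lab
filter rows where humidity <= 62:
   humidity   site
3        62  field
6        31   dock
7        22    lab
add column humidity_plus_5 = t['humidity'] + 5:
   humidity   site  humidity_plus_5
3        62  field               67
6        31   dock               36
7        22    lab               27
So iloc[2]['humidity_plus_5'] = 27.

27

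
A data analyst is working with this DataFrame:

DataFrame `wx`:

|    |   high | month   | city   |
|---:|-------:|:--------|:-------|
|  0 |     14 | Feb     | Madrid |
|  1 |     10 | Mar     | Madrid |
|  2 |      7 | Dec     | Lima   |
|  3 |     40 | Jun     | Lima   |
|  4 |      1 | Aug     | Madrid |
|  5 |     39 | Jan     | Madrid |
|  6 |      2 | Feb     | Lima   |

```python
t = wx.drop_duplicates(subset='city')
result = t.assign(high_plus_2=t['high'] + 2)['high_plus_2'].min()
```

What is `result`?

drop duplicate city (keep=first):
   high month    city
0    14   Feb  Madrid
2     7   Dec    Lima
add column high_plus_2 = t['high'] + 2:
   high month    city  high_plus_2
0    14   Feb  Madrid           16
2     7   Dec    Lima            9
Then the min of column 'high_plus_2': 9

9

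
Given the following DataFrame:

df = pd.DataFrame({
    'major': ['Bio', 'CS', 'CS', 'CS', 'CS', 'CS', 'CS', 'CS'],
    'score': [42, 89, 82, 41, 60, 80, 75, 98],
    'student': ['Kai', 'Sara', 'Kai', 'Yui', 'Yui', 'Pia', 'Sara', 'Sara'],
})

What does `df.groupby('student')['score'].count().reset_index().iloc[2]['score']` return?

3

group by student, count of score:
student
Kai     2
Pia     1
Sara    3
Yui     2
Name: score, dtype: int64
reset_index():
  student  score
0     Kai      2
1     Pia      1
2    Sara      3
3     Yui      2
Then the value at position 2, column 'score': 3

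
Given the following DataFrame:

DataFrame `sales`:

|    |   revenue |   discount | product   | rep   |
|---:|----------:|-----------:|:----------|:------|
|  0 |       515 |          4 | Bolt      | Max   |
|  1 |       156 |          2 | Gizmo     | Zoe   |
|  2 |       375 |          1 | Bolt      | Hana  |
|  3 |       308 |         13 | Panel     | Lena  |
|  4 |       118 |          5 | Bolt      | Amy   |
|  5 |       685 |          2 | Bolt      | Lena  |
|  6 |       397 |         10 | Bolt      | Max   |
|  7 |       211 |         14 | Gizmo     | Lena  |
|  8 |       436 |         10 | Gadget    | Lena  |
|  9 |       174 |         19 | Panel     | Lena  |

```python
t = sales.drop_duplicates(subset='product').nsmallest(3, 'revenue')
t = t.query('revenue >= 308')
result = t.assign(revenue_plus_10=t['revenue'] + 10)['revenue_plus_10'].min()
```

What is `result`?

318

drop duplicate product (keep=first):
   revenue  discount product   rep
0      515         4    Bolt   Max
1      156         2   Gizmo   Zoe
3      308        13   Panel  Lena
8      436        10  Gadget  Lena
take 3 rows with smallest revenue:
   revenue  discount product   rep
1      156         2   Gizmo   Zoe
3      308        13   Panel  Lena
8      436        10  Gadget  Lena
filter rows where revenue >= 308:
   revenue  discount product   rep
3      308        13   Panel  Lena
8      436        10  Gadget  Lena
add column revenue_plus_10 = t['revenue'] + 10:
   revenue  discount product   rep  revenue_plus_10
3      308        13   Panel  Lena              318
8      436        10  Gadget  Lena              446
The min of column 'revenue_plus_10' is 318.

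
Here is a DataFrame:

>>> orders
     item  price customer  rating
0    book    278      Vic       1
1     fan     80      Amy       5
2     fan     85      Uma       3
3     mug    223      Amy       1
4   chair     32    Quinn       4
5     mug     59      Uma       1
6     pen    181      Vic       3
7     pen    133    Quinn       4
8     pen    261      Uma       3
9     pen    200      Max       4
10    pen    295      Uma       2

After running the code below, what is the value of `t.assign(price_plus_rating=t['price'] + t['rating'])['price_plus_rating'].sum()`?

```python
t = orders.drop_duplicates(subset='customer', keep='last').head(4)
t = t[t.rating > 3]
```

341

drop duplicate customer (keep=last):
   item  price customer  rating
3   mug    223      Amy       1
6   pen    181      Vic       3
7   pen    133    Quinn       4
9   pen    200      Max       4
10  pen    295      Uma       2
take first 4 rows:
  item  price customer  rating
3  mug    223      Amy       1
6  pen    181      Vic       3
7  pen    133    Quinn       4
9  pen    200      Max       4
filter rows where rating > 3:
  item  price customer  rating
7  pen    133    Quinn       4
9  pen    200      Max       4
add column price_plus_rating = t['price'] + t['rating']:
  item  price customer  rating  price_plus_rating
7  pen    133    Quinn       4                137
9  pen    200      Max       4                204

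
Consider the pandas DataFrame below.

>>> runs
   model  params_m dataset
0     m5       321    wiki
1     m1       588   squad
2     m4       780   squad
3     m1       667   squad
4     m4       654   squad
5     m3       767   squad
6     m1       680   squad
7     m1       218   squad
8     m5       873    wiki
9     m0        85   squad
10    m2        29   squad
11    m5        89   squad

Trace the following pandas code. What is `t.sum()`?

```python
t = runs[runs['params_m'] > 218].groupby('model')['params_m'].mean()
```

2726.0

filter rows where params_m > 218:
  model  params_m dataset
0    m5       321    wiki
1    m1       588   squad
2    m4       780   squad
3    m1       667   squad
4    m4       654   squad
5    m3       767   squad
6    m1       680   squad
8    m5       873    wiki
group by model, mean of params_m:
model
m1    645.0
m3    767.0
m4    717.0
m5    597.0
Name: params_m, dtype: float64
So sum() = 2726.0.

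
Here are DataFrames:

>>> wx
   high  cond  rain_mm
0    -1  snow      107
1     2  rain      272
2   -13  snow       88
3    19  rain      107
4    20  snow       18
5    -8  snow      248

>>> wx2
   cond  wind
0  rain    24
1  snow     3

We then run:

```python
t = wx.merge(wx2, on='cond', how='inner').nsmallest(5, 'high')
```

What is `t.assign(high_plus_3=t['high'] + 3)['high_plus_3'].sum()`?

merge on 'cond' (how='inner') → 6 rows:
   high  cond  rain_mm  wind
0    -1  snow      107     3
1     2  rain      272    24
2   -13  snow       88     3
3    19  rain      107    24
4    20  snow       18     3
5    -8  snow      248     3
take 5 rows with smallest high:
   high  cond  rain_mm  wind
2   -13  snow       88     3
5    -8  snow      248     3
0    -1  snow      107     3
1     2  rain      272    24
3    19  rain      107    24
add column high_plus_3 = t['high'] + 3:
   high  cond  rain_mm  wind  high_plus_3
2   -13  snow       88     3          -10
5    -8  snow      248     3           -5
0    -1  snow      107     3            2
1     2  rain      272    24            5
3    19  rain      107    24           22
Reading off the sum of column 'high_plus_3', we get 14.

14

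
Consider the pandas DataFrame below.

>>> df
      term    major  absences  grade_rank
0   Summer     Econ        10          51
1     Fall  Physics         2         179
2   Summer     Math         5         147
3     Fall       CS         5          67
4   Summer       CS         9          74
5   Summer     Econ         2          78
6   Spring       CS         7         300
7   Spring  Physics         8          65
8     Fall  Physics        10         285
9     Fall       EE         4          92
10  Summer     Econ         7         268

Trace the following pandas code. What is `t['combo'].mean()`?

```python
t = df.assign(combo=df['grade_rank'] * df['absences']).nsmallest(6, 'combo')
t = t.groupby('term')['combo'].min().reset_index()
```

337.0

add column combo = df['grade_rank'] * df['absences']:
      term    major  absences  grade_rank  combo
0   Summer     Econ        10          51    510
1     Fall  Physics         2         179    358
2   Summer     Math         5         147    735
3     Fall       CS         5          67    335
4   Summer       CS         9          74    666
5   Summer     Econ         2          78    156
6   Spring       CS         7         300   2100
7   Spring  Physics         8          65    520
8     Fall  Physics        10         285   2850
9     Fall       EE         4          92    368
10  Summer     Econ         7         268   1876
take 6 rows with smallest combo:
     term    major  absences  grade_rank  combo
5  Summer     Econ         2          78    156
3    Fall       CS         5          67    335
1    Fall  Physics         2         179    358
9    Fall       EE         4          92    368
0  Summer     Econ        10          51    510
7  Spring  Physics         8          65    520
group by term, min of combo:
term
Fall      335
Spring    520
Summer    156
Name: combo, dtype: int64
reset_index():
     term  combo
0    Fall    335
1  Spring    520
2  Summer    156
Taking the mean of column 'combo' gives 337.0.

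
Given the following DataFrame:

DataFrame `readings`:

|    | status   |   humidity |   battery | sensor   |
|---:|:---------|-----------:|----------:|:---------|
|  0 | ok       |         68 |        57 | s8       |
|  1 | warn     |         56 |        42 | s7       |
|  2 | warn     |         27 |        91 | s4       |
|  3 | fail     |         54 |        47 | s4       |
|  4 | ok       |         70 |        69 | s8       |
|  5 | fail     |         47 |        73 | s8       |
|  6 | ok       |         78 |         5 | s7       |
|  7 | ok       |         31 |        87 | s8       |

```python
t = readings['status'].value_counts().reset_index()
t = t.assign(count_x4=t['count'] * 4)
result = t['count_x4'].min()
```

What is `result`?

8

value_counts of status:
status
ok      4
warn    2
fail    2
Name: count, dtype: int64
reset_index():
  status  count
0     ok      4
1   warn      2
2   fail      2
add column count_x4 = t['count'] * 4:
  status  count  count_x4
0     ok      4        16
1   warn      2         8
2   fail      2         8
So min() = 8.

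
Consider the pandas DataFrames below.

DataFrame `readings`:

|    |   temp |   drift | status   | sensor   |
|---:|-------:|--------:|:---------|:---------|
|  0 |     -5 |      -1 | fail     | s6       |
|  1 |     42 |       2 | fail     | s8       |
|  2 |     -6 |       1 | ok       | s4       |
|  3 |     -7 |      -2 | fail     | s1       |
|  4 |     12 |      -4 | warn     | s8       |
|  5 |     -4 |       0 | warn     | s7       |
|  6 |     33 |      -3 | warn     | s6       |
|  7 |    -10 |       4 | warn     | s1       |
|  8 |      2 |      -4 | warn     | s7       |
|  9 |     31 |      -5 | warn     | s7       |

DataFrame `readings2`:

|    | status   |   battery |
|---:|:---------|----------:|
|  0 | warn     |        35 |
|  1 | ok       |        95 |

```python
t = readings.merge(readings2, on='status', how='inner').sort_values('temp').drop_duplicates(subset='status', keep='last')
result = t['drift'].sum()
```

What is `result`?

-2

merge on 'status' (how='inner') → 7 rows:
   temp  drift status sensor  battery
0    -6      1     ok     s4       95
1    12     -4   warn     s8       35
2    -4      0   warn     s7       35
3    33     -3   warn     s6       35
4   -10      4   warn     s1       35
5     2     -4   warn     s7       35
6    31     -5   warn     s7       35
sort by temp:
   temp  drift status sensor  battery
4   -10      4   warn     s1       35
0    -6      1     ok     s4       95
2    -4      0   warn     s7       35
5     2     -4   warn     s7       35
1    12     -4   warn     s8       35
6    31     -5   warn     s7       35
3    33     -3   warn     s6       35
drop duplicate status (keep=last):
   temp  drift status sensor  battery
0    -6      1     ok     s4       95
3    33     -3   warn     s6       35
sum of column 'drift' → -2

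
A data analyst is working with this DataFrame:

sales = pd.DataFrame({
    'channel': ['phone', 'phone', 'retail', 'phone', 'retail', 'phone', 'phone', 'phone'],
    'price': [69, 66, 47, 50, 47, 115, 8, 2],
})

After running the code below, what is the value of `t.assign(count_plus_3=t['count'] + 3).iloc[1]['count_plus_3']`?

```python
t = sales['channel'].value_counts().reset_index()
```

value_counts of channel:
channel
phone     6
retail    2
Name: count, dtype: int64
reset_index():
  channel  count
0   phone      6
1  retail      2
add column count_plus_3 = t['count'] + 3:
  channel  count  count_plus_3
0   phone      6             9
1  retail      2             5
Then the value at position 1, column 'count_plus_3': 5

5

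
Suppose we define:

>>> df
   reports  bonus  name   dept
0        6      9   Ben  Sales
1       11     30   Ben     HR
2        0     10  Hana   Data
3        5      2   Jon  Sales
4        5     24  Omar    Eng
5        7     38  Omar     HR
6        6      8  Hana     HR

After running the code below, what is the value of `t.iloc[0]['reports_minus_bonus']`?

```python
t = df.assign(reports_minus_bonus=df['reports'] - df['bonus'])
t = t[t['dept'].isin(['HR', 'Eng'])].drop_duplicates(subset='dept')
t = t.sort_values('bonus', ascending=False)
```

add column reports_minus_bonus = df['reports'] - df['bonus']:
   reports  bonus  name   dept  reports_minus_bonus
0        6      9   Ben  Sales                   -3
1       11     30   Ben     HR                  -19
2        0     10  Hana   Data                  -10
3        5      2   Jon  Sales                    3
4        5     24  Omar    Eng                  -19
5        7     38  Omar     HR                  -31
6        6      8  Hana     HR                   -2
filter rows where dept in ['HR', 'Eng']:
   reports  bonus  name dept  reports_minus_bonus
1       11     30   Ben   HR                  -19
4        5     24  Omar  Eng                  -19
5        7     38  Omar   HR                  -31
6        6      8  Hana   HR                   -2
drop duplicate dept (keep=first):
   reports  bonus  name dept  reports_minus_bonus
1       11     30   Ben   HR                  -19
4        5     24  Omar  Eng                  -19
sort by bonus descending:
   reports  bonus  name dept  reports_minus_bonus
1       11     30   Ben   HR                  -19
4        5     24  Omar  Eng                  -19
So iloc[0]['reports_minus_bonus'] = -19.

-19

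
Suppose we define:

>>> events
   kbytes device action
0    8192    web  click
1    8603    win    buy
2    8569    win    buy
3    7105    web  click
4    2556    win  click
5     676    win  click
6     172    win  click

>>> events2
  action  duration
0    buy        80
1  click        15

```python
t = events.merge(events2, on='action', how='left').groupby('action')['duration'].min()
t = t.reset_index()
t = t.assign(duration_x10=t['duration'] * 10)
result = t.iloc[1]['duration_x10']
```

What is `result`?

150

merge on 'action' (how='left') → 7 rows:
   kbytes device action  duration
0    8192    web  click        15
1    8603    win    buy        80
2    8569    win    buy        80
3    7105    web  click        15
4    2556    win  click        15
5     676    win  click        15
6     172    win  click        15
group by action, min of duration:
action
buy      80
click    15
Name: duration, dtype: int64
reset_index():
  action  duration
0    buy        80
1  click        15
add column duration_x10 = t['duration'] * 10:
  action  duration  duration_x10
0    buy        80           800
1  click        15           150
value at position 1, column 'duration_x10' → 150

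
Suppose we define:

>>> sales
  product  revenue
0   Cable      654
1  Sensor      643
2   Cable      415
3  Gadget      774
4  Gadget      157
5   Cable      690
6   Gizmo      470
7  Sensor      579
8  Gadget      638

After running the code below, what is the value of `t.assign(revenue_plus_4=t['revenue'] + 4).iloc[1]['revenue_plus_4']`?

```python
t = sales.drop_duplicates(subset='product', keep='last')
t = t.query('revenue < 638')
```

drop duplicate product (keep=last):
  product  revenue
5   Cable      690
6   Gizmo      470
7  Sensor      579
8  Gadget      638
filter rows where revenue < 638:
  product  revenue
6   Gizmo      470
7  Sensor      579
add column revenue_plus_4 = t['revenue'] + 4:
  product  revenue  revenue_plus_4
6   Gizmo      470             474
7  Sensor      579             583
Reading off the value at position 1, column 'revenue_plus_4', we get 583.

583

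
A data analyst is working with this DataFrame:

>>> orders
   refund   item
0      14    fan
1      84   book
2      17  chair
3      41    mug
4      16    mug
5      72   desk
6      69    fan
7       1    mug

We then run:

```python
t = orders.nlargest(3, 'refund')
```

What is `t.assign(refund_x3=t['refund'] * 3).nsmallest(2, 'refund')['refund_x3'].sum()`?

take 3 rows with largest refund:
   refund  item
1      84  book
5      72  desk
6      69   fan
add column refund_x3 = t['refund'] * 3:
   refund  item  refund_x3
1      84  book        252
5      72  desk        216
6      69   fan        207
take 2 rows with smallest refund:
   refund  item  refund_x3
6      69   fan        207
5      72  desk        216
Finally, sum of column 'refund_x3' = 423.

423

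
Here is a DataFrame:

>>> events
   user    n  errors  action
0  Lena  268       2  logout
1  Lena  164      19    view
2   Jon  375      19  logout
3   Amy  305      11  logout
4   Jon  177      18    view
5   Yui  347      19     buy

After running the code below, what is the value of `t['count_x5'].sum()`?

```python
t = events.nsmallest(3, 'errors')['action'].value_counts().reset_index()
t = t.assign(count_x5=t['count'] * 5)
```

take 3 rows with smallest errors:
   user    n  errors  action
0  Lena  268       2  logout
3   Amy  305      11  logout
4   Jon  177      18    view
value_counts of action:
action
logout    2
view      1
Name: count, dtype: int64
reset_index():
   action  count
0  logout      2
1    view      1
add column count_x5 = t['count'] * 5:
   action  count  count_x5
0  logout      2        10
1    view      1         5
Taking the sum of column 'count_x5' gives 15.

15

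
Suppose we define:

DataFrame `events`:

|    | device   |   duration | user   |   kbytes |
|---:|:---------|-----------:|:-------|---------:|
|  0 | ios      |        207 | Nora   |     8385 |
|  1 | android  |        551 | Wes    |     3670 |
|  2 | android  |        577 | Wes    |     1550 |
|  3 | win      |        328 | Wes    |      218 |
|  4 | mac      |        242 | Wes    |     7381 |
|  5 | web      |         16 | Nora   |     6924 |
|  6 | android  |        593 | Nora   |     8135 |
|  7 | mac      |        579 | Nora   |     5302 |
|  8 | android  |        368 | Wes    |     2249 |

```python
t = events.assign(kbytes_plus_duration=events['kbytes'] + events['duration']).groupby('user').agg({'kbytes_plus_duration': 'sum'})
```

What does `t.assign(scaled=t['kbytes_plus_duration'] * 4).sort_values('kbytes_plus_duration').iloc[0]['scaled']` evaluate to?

68536

add column kbytes_plus_duration = events['kbytes'] + events['duration']:
    device  duration  user  kbytes  kbytes_plus_duration
0      ios       207  Nora    8385                  8592
1  android       551   Wes    3670                  4221
2  android       577   Wes    1550                  2127
3      win       328   Wes     218                   546
4      mac       242   Wes    7381                  7623
5      web        16  Nora    6924                  6940
6  android       593  Nora    8135                  8728
7      mac       579  Nora    5302                  5881
8  android       368   Wes    2249                  2617
group by user, sum of kbytes_plus_duration:
      kbytes_plus_duration
user                      
Nora                 30141
Wes                  17134
add column scaled = t['kbytes_plus_duration'] * 4:
      kbytes_plus_duration  scaled
user                              
Nora                 30141  120564
Wes                  17134   68536
sort by kbytes_plus_duration:
      kbytes_plus_duration  scaled
user                              
Wes                  17134   68536
Nora                 30141  120564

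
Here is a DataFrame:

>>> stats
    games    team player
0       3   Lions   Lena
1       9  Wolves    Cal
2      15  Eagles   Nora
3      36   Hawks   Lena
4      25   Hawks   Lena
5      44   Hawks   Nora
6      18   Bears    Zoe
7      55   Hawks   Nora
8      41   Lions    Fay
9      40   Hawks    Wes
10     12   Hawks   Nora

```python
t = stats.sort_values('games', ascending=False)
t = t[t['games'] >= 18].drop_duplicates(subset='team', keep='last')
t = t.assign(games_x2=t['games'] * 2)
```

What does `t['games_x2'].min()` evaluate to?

sort by games descending:
    games    team player
7      55   Hawks   Nora
5      44   Hawks   Nora
8      41   Lions    Fay
9      40   Hawks    Wes
3      36   Hawks   Lena
4      25   Hawks   Lena
6      18   Bears    Zoe
2      15  Eagles   Nora
10     12   Hawks   Nora
1       9  Wolves    Cal
0       3   Lions   Lena
filter rows where games >= 18:
   games   team player
7     55  Hawks   Nora
5     44  Hawks   Nora
8     41  Lions    Fay
9     40  Hawks    Wes
3     36  Hawks   Lena
4     25  Hawks   Lena
6     18  Bears    Zoe
drop duplicate team (keep=last):
   games   team player
8     41  Lions    Fay
4     25  Hawks   Lena
6     18  Bears    Zoe
add column games_x2 = t['games'] * 2:
   games   team player  games_x2
8     41  Lions    Fay        82
4     25  Hawks   Lena        50
6     18  Bears    Zoe        36
Finally, min of column 'games_x2' = 36.

36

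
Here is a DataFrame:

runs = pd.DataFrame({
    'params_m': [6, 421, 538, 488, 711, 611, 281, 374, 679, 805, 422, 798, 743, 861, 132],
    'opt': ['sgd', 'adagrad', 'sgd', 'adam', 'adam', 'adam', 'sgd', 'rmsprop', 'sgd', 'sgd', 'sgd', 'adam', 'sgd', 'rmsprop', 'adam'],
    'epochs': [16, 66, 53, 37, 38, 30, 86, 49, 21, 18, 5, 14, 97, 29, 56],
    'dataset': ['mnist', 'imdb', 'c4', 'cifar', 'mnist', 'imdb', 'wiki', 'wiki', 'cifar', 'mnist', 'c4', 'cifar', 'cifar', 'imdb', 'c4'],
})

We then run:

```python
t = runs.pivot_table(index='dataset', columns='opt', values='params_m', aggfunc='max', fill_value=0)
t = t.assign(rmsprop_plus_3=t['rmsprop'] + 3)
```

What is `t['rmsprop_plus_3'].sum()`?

1250

pivot: rows=dataset, cols=opt, max(params_m):
opt      adagrad  adam  rmsprop  sgd
dataset                             
c4             0   132        0  538
cifar          0   798        0  743
imdb         421   611      861    0
mnist          0   711        0  805
wiki           0     0      374  281
add column rmsprop_plus_3 = t['rmsprop'] + 3:
opt      adagrad  adam  rmsprop  sgd  rmsprop_plus_3
dataset                                             
c4             0   132        0  538               3
cifar          0   798        0  743               3
imdb         421   611      861    0             864
mnist          0   711        0  805               3
wiki           0     0      374  281             377
sum of column 'rmsprop_plus_3' → 1250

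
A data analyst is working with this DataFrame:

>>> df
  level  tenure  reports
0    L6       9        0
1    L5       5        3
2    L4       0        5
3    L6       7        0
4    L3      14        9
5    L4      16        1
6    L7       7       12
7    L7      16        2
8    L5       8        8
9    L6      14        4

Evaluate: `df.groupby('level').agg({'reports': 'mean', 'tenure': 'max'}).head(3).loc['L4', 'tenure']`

group by level: mean(reports), max(tenure):
        reports  tenure
level                  
L3     9.000000      14
L4     3.000000      16
L5     5.500000       8
L6     1.333333      14
L7     7.000000      16
take first 3 rows:
       reports  tenure
level                 
L3         9.0      14
L4         3.0      16
L5         5.5       8
Hence 16.

16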